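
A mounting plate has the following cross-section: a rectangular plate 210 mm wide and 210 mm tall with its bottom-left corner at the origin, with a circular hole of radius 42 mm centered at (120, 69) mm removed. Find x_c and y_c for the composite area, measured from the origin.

x_c = 102.84 mm, y_c = 110.17 mm

Part | A | x̄ᵢ | ȳᵢ | A·x̄ᵢ | A·ȳᵢ
plate | 44100.00 | 105.00 | 105.00 | 4630500.00 | 4630500.00
hole | -5541.77 | 120.00 | 69.00 | -665012.33 | -382382.09
Σ | 38558.23 |  |  | 3965487.67 | 4248117.91
x_c = 3965487.67 / 38558.23 = 102.84 mm
y_c = 4248117.91 / 38558.23 = 110.17 mm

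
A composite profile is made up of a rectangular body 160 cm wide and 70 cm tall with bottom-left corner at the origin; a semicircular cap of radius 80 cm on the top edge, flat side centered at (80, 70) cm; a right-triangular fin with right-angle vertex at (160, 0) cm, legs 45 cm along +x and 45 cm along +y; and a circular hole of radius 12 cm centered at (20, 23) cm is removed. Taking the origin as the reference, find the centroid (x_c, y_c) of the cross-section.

x_c = 85.65 cm, y_c = 66.10 cm

rectangular body: A = 160 × 70 = 11200.00, centroid at (80.00, 35.00).
semicircular top: A = ½π·80² = 10053.10, centroid at (80.00, 103.95).
triangular fin: A = ½·45·45 = 1012.50, centroid at (175.00, 15.00).
hole: A = −π·12² = -452.39, centroid at (20.00, 23.00).
ΣA = 21813.21 cm², ΣAx_c = 1868387.43 cm³, ΣAy_c = 1441832.63 cm³.
x_c = 1868387.43/21813.21 = 85.65 cm; y_c = 1441832.63/21813.21 = 66.10 cm.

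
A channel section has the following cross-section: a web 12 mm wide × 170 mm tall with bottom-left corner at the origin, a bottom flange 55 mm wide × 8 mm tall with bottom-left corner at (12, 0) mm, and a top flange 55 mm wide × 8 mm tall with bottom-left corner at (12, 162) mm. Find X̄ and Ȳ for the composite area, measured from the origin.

X̄ = 16.10 mm, Ȳ = 85.00 mm

web: A = 12 × 170 = 2040.00, centroid at (6.00, 85.00).
bottom flange: A = 55 × 8 = 440.00, centroid at (39.50, 4.00).
top flange: A = 55 × 8 = 440.00, centroid at (39.50, 166.00).
ΣA = 2920.00 mm², ΣAX̄ = 47000.00 mm³, ΣAȲ = 248200.00 mm³.
X̄ = 47000.00/2920.00 = 16.10 mm; Ȳ = 248200.00/2920.00 = 85.00 mm.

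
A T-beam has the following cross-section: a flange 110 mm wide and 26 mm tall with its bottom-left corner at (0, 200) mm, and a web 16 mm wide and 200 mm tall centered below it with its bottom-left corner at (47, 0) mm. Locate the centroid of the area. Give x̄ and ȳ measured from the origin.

x̄ = 55.00 mm, ȳ = 153.33 mm

web: A = 16 × 200 = 3200.00, centroid at (55.00, 100.00).
flange: A = 110 × 26 = 2860.00, centroid at (55.00, 213.00).
ΣA = 6060.00 mm², ΣAx̄ = 333300.00 mm³, ΣAȳ = 929180.00 mm³.
x̄ = 333300.00/6060.00 = 55.00 mm; ȳ = 929180.00/6060.00 = 153.33 mm.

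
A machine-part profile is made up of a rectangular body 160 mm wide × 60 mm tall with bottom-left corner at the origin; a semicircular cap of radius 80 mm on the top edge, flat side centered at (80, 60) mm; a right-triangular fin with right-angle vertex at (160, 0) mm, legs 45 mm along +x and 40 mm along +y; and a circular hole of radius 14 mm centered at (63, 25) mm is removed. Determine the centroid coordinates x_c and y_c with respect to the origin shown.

rectangular body: A = 160 × 60 = 9600.00, centroid at (80.00, 30.00).
semicircular top: A = ½π·80² = 10053.10, centroid at (80.00, 93.95).
triangular fin: A = ½·45·40 = 900.00, centroid at (175.00, 13.33).
hole: A = −π·14² = -615.75, centroid at (63.00, 25.00).
ΣA = 19937.34 mm²
ΣAx_c = (9600.00)(80.00) + (10053.10)(80.00) + (900.00)(175.00) + (-615.75)(63.00) = 1690955.33 mm³
ΣAy_c = (9600.00)(30.00) + (10053.10)(93.95) + (900.00)(13.33) + (-615.75)(25.00) = 1229125.32 mm³
x_c = 1690955.33 / 19937.34 = 84.81 mm
y_c = 1229125.32 / 19937.34 = 61.65 mm

x_c = 84.81 mm, y_c = 61.65 mm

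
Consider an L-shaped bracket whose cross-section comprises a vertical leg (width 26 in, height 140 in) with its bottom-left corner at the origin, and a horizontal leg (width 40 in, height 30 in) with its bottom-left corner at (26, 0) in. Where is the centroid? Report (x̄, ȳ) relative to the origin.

x̄ = 21.18 in, ȳ = 56.36 in

vertical leg: A = 26 × 140 = 3640.00, centroid at (13.00, 70.00).
horizontal leg: A = 40 × 30 = 1200.00, centroid at (46.00, 15.00).
ΣA = 4840.00 in², ΣAx̄ = 102520.00 in³, ΣAȳ = 272800.00 in³.
x̄ = 102520.00/4840.00 = 21.18 in; ȳ = 272800.00/4840.00 = 56.36 in.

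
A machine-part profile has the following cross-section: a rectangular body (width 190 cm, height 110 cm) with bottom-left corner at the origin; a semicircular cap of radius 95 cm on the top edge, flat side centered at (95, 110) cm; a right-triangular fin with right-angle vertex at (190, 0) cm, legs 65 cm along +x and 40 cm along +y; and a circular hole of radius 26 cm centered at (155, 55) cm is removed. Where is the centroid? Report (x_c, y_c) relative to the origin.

x_c = 95.71 cm, y_c = 92.87 cm

Part | A | x̄ᵢ | ȳᵢ | A·x̄ᵢ | A·ȳᵢ
rectangular body | 20900.00 | 95.00 | 55.00 | 1985500.00 | 1149500.00
semicircular top | 14176.44 | 95.00 | 150.32 | 1346761.50 | 2130991.39
triangular fin | 1300.00 | 211.67 | 13.33 | 275166.67 | 17333.33
hole | -2123.72 | 155.00 | 55.00 | -329176.08 | -116804.41
Σ | 34252.72 |  |  | 3278252.09 | 3181020.31
x_c = 3278252.09 / 34252.72 = 95.71 cm
y_c = 3181020.31 / 34252.72 = 92.87 cm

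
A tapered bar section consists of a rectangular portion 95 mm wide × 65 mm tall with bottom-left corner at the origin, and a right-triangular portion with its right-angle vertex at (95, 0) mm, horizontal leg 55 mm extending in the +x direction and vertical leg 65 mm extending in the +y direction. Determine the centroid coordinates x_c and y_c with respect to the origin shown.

x_c = 62.28 mm, y_c = 30.07 mm

rectangular portion: A = 95 × 65 = 6175.00, centroid at (47.50, 32.50).
triangular portion: A = ½·55·65 = 1787.50, centroid at (113.33, 21.67).
ΣA = 7962.50 mm²
ΣAx_c = (6175.00)(47.50) + (1787.50)(113.33) = 495895.83 mm³
ΣAy_c = (6175.00)(32.50) + (1787.50)(21.67) = 239416.67 mm³
x_c = 495895.83 / 7962.50 = 62.28 mm
y_c = 239416.67 / 7962.50 = 30.07 mm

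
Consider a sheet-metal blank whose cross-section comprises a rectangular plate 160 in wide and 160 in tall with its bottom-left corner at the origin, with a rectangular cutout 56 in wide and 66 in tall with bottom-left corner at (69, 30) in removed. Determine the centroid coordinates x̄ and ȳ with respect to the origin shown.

x̄ = 77.13 in, ȳ = 82.87 in

plate: A = 160 × 160 = 25600.00, centroid at (80.00, 80.00).
hole: A = −(56 × 66) = -3696.00, centroid at (97.00, 63.00).
ΣA = 21904.00 in²
ΣAx̄ = (25600.00)(80.00) + (-3696.00)(97.00) = 1689488.00 in³
ΣAȳ = (25600.00)(80.00) + (-3696.00)(63.00) = 1815152.00 in³
x̄ = 1689488.00 / 21904.00 = 77.13 in
ȳ = 1815152.00 / 21904.00 = 82.87 in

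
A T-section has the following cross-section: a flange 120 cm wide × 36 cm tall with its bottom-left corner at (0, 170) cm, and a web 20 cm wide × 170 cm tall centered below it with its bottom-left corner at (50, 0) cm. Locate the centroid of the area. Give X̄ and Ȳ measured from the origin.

web: A = 20 × 170 = 3400.00, centroid at (60.00, 85.00).
flange: A = 120 × 36 = 4320.00, centroid at (60.00, 188.00).
ΣA = 7720.00 cm²
ΣAX̄ = (3400.00)(60.00) + (4320.00)(60.00) = 463200.00 cm³
ΣAȲ = (3400.00)(85.00) + (4320.00)(188.00) = 1101160.00 cm³
X̄ = 463200.00 / 7720.00 = 60.00 cm
Ȳ = 1101160.00 / 7720.00 = 142.64 cm

X̄ = 60.00 cm, Ȳ = 142.64 cm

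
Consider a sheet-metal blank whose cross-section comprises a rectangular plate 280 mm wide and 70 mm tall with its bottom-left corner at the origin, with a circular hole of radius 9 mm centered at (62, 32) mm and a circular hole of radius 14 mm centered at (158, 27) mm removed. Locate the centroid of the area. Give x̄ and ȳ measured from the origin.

plate: A = 280 × 70 = 19600.00, centroid at (140.00, 35.00).
hole 1: A = −π·9² = -254.47, centroid at (62.00, 32.00).
hole 2: A = −π·14² = -615.75, centroid at (158.00, 27.00).
ΣA = 18729.78 mm²
ΣAx̄ = (19600.00)(140.00) + (-254.47)(62.00) + (-615.75)(158.00) = 2630934.08 mm³
ΣAȳ = (19600.00)(35.00) + (-254.47)(32.00) + (-615.75)(27.00) = 661231.68 mm³
x̄ = 2630934.08 / 18729.78 = 140.47 mm
ȳ = 661231.68 / 18729.78 = 35.30 mm

x̄ = 140.47 mm, ȳ = 35.30 mm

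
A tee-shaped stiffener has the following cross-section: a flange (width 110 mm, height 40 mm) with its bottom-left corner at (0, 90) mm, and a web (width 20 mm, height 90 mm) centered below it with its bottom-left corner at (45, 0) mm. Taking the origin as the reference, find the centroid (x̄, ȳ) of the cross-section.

Part | A | x̄ᵢ | ȳᵢ | A·x̄ᵢ | A·ȳᵢ
web | 1800.00 | 55.00 | 45.00 | 99000.00 | 81000.00
flange | 4400.00 | 55.00 | 110.00 | 242000.00 | 484000.00
Σ | 6200.00 |  |  | 341000.00 | 565000.00
x̄ = 341000.00 / 6200.00 = 55.00 mm
ȳ = 565000.00 / 6200.00 = 91.13 mm

x̄ = 55.00 mm, ȳ = 91.13 mm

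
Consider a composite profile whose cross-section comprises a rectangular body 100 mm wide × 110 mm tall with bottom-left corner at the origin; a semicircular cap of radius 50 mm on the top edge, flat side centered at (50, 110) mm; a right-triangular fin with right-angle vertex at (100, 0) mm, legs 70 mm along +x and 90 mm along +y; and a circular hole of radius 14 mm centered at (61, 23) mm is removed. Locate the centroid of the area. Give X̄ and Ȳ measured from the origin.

rectangular body: A = 100 × 110 = 11000.00, centroid at (50.00, 55.00).
semicircular top: A = ½π·50² = 3926.99, centroid at (50.00, 131.22).
triangular fin: A = ½·70·90 = 3150.00, centroid at (123.33, 30.00).
hole: A = −π·14² = -615.75, centroid at (61.00, 23.00).
ΣA = 17461.24 mm²
ΣAX̄ = (11000.00)(50.00) + (3926.99)(50.00) + (3150.00)(123.33) + (-615.75)(61.00) = 1097288.66 mm³
ΣAȲ = (11000.00)(55.00) + (3926.99)(131.22) + (3150.00)(30.00) + (-615.75)(23.00) = 1200640.02 mm³
X̄ = 1097288.66 / 17461.24 = 62.84 mm
Ȳ = 1200640.02 / 17461.24 = 68.76 mm

X̄ = 62.84 mm, Ȳ = 68.76 mm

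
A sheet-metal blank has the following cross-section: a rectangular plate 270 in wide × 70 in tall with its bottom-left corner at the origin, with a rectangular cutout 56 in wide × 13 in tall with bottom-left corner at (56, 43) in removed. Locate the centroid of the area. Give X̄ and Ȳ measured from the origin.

X̄ = 137.04 in, Ȳ = 34.42 in

plate: A = 270 × 70 = 18900.00, centroid at (135.00, 35.00).
hole: A = −(56 × 13) = -728.00, centroid at (84.00, 49.50).
ΣA = 18172.00 in², ΣAX̄ = 2490348.00 in³, ΣAȲ = 625464.00 in³.
X̄ = 2490348.00/18172.00 = 137.04 in; Ȳ = 625464.00/18172.00 = 34.42 in.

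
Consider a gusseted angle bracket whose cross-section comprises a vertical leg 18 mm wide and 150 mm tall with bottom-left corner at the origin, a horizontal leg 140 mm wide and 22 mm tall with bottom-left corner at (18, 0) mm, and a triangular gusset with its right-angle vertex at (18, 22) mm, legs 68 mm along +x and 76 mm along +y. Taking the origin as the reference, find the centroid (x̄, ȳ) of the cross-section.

x̄ = 47.87 mm, ȳ = 42.88 mm

vertical leg: A = 18 × 150 = 2700.00, centroid at (9.00, 75.00).
horizontal leg: A = 140 × 22 = 3080.00, centroid at (88.00, 11.00).
gusset: A = ½·68·76 = 2584.00, centroid at (40.67, 47.33).
ΣA = 8364.00 mm², ΣAx̄ = 400422.67 mm³, ΣAȳ = 358689.33 mm³.
x̄ = 400422.67/8364.00 = 47.87 mm; ȳ = 358689.33/8364.00 = 42.88 mm.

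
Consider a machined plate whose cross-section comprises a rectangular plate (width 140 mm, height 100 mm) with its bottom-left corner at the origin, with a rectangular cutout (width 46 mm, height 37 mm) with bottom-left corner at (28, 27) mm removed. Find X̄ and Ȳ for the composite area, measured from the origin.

Part | A | x̄ᵢ | ȳᵢ | A·x̄ᵢ | A·ȳᵢ
plate | 14000.00 | 70.00 | 50.00 | 980000.00 | 700000.00
hole | -1702.00 | 51.00 | 45.50 | -86802.00 | -77441.00
Σ | 12298.00 |  |  | 893198.00 | 622559.00
X̄ = 893198.00 / 12298.00 = 72.63 mm
Ȳ = 622559.00 / 12298.00 = 50.62 mm

X̄ = 72.63 mm, Ȳ = 50.62 mm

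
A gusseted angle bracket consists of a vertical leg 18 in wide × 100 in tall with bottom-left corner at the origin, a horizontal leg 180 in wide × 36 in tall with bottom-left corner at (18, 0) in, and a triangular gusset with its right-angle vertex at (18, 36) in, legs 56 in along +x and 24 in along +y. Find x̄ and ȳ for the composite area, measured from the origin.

vertical leg: A = 18 × 100 = 1800.00, centroid at (9.00, 50.00).
horizontal leg: A = 180 × 36 = 6480.00, centroid at (108.00, 18.00).
gusset: A = ½·56·24 = 672.00, centroid at (36.67, 44.00).
ΣA = 8952.00 in²
ΣAx̄ = (1800.00)(9.00) + (6480.00)(108.00) + (672.00)(36.67) = 740680.00 in³
ΣAȳ = (1800.00)(50.00) + (6480.00)(18.00) + (672.00)(44.00) = 236208.00 in³
x̄ = 740680.00 / 8952.00 = 82.74 in
ȳ = 236208.00 / 8952.00 = 26.39 in

x̄ = 82.74 in, ȳ = 26.39 in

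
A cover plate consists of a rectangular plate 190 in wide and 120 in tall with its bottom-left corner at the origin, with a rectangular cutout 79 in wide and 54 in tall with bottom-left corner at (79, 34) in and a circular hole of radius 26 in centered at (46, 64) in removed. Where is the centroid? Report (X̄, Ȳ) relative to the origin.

X̄ = 95.23 in, Ȳ = 59.22 in

plate: A = 190 × 120 = 22800.00, centroid at (95.00, 60.00).
hole 1: A = −(79 × 54) = -4266.00, centroid at (118.50, 61.00).
hole 2: A = −π·26² = -2123.72, centroid at (46.00, 64.00).
ΣA = 16410.28 in², ΣAX̄ = 1562788.03 in³, ΣAȲ = 971856.14 in³.
X̄ = 1562788.03/16410.28 = 95.23 in; Ȳ = 971856.14/16410.28 = 59.22 in.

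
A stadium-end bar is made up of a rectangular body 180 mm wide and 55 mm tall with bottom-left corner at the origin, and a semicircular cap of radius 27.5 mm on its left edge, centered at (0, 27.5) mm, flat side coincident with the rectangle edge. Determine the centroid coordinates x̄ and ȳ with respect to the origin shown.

rectangular body: A = 180 × 55 = 9900.00, centroid at (90.00, 27.50).
semicircular end: A = ½π·27.5² = 1187.91, centroid at (-11.67, 27.50).
ΣA = 11087.91 mm²
ΣAx̄ = (9900.00)(90.00) + (1187.91)(-11.67) = 877135.42 mm³
ΣAȳ = (9900.00)(27.50) + (1187.91)(27.50) = 304917.65 mm³
x̄ = 877135.42 / 11087.91 = 79.11 mm
ȳ = 304917.65 / 11087.91 = 27.50 mm

x̄ = 79.11 mm, ȳ = 27.50 mm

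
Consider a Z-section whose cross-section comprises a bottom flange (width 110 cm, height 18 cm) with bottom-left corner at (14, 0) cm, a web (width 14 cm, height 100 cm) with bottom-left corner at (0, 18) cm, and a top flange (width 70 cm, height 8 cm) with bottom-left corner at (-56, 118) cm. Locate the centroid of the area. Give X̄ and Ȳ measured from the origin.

X̄ = 34.18 cm, Ȳ = 46.03 cm

bottom flange: A = 110 × 18 = 1980.00, centroid at (69.00, 9.00).
web: A = 14 × 100 = 1400.00, centroid at (7.00, 68.00).
top flange: A = 70 × 8 = 560.00, centroid at (-21.00, 122.00).
ΣA = 3940.00 cm², ΣAX̄ = 134660.00 cm³, ΣAȲ = 181340.00 cm³.
X̄ = 134660.00/3940.00 = 34.18 cm; Ȳ = 181340.00/3940.00 = 46.03 cm.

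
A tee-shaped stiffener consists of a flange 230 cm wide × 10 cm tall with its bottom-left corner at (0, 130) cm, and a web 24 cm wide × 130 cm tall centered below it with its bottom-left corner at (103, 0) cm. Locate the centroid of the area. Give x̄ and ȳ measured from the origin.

x̄ = 115.00 cm, ȳ = 94.70 cm

web: A = 24 × 130 = 3120.00, centroid at (115.00, 65.00).
flange: A = 230 × 10 = 2300.00, centroid at (115.00, 135.00).
ΣA = 5420.00 cm², ΣAx̄ = 623300.00 cm³, ΣAȳ = 513300.00 cm³.
x̄ = 623300.00/5420.00 = 115.00 cm; ȳ = 513300.00/5420.00 = 94.70 cm.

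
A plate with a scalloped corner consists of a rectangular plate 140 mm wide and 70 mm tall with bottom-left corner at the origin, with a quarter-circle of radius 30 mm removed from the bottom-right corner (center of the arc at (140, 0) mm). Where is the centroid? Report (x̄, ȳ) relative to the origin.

x̄ = 65.55 mm, ȳ = 36.73 mm

plate: A = 140 × 70 = 9800.00, centroid at (70.00, 35.00).
removed quarter-circle: A = −¼π·30² = -706.86, centroid at (127.27, 12.73).
ΣA = 9093.14 mm²
ΣAx̄ = (9800.00)(70.00) + (-706.86)(127.27) = 596039.83 mm³
ΣAȳ = (9800.00)(35.00) + (-706.86)(12.73) = 334000.00 mm³
x̄ = 596039.83 / 9093.14 = 65.55 mm
ȳ = 334000.00 / 9093.14 = 36.73 mm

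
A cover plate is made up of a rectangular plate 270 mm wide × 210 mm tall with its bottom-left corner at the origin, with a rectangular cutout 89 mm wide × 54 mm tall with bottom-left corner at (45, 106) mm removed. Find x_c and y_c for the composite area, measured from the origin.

Part | A | x̄ᵢ | ȳᵢ | A·x̄ᵢ | A·ȳᵢ
plate | 56700.00 | 135.00 | 105.00 | 7654500.00 | 5953500.00
hole | -4806.00 | 89.50 | 133.00 | -430137.00 | -639198.00
Σ | 51894.00 |  |  | 7224363.00 | 5314302.00
x_c = 7224363.00 / 51894.00 = 139.21 mm
y_c = 5314302.00 / 51894.00 = 102.41 mm

x_c = 139.21 mm, y_c = 102.41 mm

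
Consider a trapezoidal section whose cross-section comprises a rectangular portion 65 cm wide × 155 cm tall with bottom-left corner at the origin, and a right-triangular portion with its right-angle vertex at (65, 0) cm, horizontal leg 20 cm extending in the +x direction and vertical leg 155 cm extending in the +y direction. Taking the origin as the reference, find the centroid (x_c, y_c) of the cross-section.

Part | A | x̄ᵢ | ȳᵢ | A·x̄ᵢ | A·ȳᵢ
rectangular portion | 10075.00 | 32.50 | 77.50 | 327437.50 | 780812.50
triangular portion | 1550.00 | 71.67 | 51.67 | 111083.33 | 80083.33
Σ | 11625.00 |  |  | 438520.83 | 860895.83
x_c = 438520.83 / 11625.00 = 37.72 cm
y_c = 860895.83 / 11625.00 = 74.06 cm

x_c = 37.72 cm, y_c = 74.06 cm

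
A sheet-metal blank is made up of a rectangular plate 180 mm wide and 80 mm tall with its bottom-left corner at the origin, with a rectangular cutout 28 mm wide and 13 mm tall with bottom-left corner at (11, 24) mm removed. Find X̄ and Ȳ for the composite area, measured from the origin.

plate: A = 180 × 80 = 14400.00, centroid at (90.00, 40.00).
hole: A = −(28 × 13) = -364.00, centroid at (25.00, 30.50).
ΣA = 14036.00 mm², ΣAX̄ = 1286900.00 mm³, ΣAȲ = 564898.00 mm³.
X̄ = 1286900.00/14036.00 = 91.69 mm; Ȳ = 564898.00/14036.00 = 40.25 mm.

X̄ = 91.69 mm, Ȳ = 40.25 mm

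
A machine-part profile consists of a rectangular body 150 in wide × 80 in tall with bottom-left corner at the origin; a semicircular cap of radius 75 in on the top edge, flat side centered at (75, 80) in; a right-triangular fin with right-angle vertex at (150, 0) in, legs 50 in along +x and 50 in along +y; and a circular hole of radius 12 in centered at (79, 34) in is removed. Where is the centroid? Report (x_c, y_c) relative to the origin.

x_c = 80.21 in, y_c = 68.12 in

rectangular body: A = 150 × 80 = 12000.00, centroid at (75.00, 40.00).
semicircular top: A = ½π·75² = 8835.73, centroid at (75.00, 111.83).
triangular fin: A = ½·50·50 = 1250.00, centroid at (166.67, 16.67).
hole: A = −π·12² = -452.39, centroid at (79.00, 34.00).
ΣA = 21633.34 in²
ΣAx_c = (12000.00)(75.00) + (8835.73)(75.00) + (1250.00)(166.67) + (-452.39)(79.00) = 1735274.28 in³
ΣAy_c = (12000.00)(40.00) + (8835.73)(111.83) + (1250.00)(16.67) + (-452.39)(34.00) = 1473560.44 in³
x_c = 1735274.28 / 21633.34 = 80.21 in
y_c = 1473560.44 / 21633.34 = 68.12 in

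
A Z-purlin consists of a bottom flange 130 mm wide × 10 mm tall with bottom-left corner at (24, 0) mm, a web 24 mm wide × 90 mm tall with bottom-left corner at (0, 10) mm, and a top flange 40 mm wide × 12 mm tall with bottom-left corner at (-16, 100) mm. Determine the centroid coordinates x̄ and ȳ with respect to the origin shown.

bottom flange: A = 130 × 10 = 1300.00, centroid at (89.00, 5.00).
web: A = 24 × 90 = 2160.00, centroid at (12.00, 55.00).
top flange: A = 40 × 12 = 480.00, centroid at (4.00, 106.00).
ΣA = 3940.00 mm²
ΣAx̄ = (1300.00)(89.00) + (2160.00)(12.00) + (480.00)(4.00) = 143540.00 mm³
ΣAȳ = (1300.00)(5.00) + (2160.00)(55.00) + (480.00)(106.00) = 176180.00 mm³
x̄ = 143540.00 / 3940.00 = 36.43 mm
ȳ = 176180.00 / 3940.00 = 44.72 mm

x̄ = 36.43 mm, ȳ = 44.72 mm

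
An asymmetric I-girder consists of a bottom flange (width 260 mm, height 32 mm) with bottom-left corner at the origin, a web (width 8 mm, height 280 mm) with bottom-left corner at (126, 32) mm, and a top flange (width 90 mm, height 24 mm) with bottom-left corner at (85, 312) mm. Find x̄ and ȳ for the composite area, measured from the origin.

x̄ = 130.00 mm, ȳ = 95.77 mm

bottom flange: A = 260 × 32 = 8320.00, centroid at (130.00, 16.00).
web: A = 8 × 280 = 2240.00, centroid at (130.00, 172.00).
top flange: A = 90 × 24 = 2160.00, centroid at (130.00, 324.00).
ΣA = 12720.00 mm², ΣAx̄ = 1653600.00 mm³, ΣAȳ = 1218240.00 mm³.
x̄ = 1653600.00/12720.00 = 130.00 mm; ȳ = 1218240.00/12720.00 = 95.77 mm.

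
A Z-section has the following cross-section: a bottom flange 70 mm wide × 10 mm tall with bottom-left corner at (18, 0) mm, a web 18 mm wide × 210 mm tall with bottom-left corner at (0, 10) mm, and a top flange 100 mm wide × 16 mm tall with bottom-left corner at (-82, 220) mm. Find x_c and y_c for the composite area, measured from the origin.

x_c = 3.28 mm, y_c = 132.07 mm

bottom flange: A = 70 × 10 = 700.00, centroid at (53.00, 5.00).
web: A = 18 × 210 = 3780.00, centroid at (9.00, 115.00).
top flange: A = 100 × 16 = 1600.00, centroid at (-32.00, 228.00).
ΣA = 6080.00 mm²
ΣAx_c = (700.00)(53.00) + (3780.00)(9.00) + (1600.00)(-32.00) = 19920.00 mm³
ΣAy_c = (700.00)(5.00) + (3780.00)(115.00) + (1600.00)(228.00) = 803000.00 mm³
x_c = 19920.00 / 6080.00 = 3.28 mm
y_c = 803000.00 / 6080.00 = 132.07 mm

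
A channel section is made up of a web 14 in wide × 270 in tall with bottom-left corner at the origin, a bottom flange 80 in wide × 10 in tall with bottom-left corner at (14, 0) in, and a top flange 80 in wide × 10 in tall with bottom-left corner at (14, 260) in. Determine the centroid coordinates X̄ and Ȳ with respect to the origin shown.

X̄ = 20.98 in, Ȳ = 135.00 in

Part | A | x̄ᵢ | ȳᵢ | A·x̄ᵢ | A·ȳᵢ
web | 3780.00 | 7.00 | 135.00 | 26460.00 | 510300.00
bottom flange | 800.00 | 54.00 | 5.00 | 43200.00 | 4000.00
top flange | 800.00 | 54.00 | 265.00 | 43200.00 | 212000.00
Σ | 5380.00 |  |  | 112860.00 | 726300.00
X̄ = 112860.00 / 5380.00 = 20.98 in
Ȳ = 726300.00 / 5380.00 = 135.00 in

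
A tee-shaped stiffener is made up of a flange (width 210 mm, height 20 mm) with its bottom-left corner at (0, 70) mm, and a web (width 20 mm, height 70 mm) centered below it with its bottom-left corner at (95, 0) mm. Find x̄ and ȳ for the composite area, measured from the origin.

Part | A | x̄ᵢ | ȳᵢ | A·x̄ᵢ | A·ȳᵢ
web | 1400.00 | 105.00 | 35.00 | 147000.00 | 49000.00
flange | 4200.00 | 105.00 | 80.00 | 441000.00 | 336000.00
Σ | 5600.00 |  |  | 588000.00 | 385000.00
x̄ = 588000.00 / 5600.00 = 105.00 mm
ȳ = 385000.00 / 5600.00 = 68.75 mm

x̄ = 105.00 mm, ȳ = 68.75 mm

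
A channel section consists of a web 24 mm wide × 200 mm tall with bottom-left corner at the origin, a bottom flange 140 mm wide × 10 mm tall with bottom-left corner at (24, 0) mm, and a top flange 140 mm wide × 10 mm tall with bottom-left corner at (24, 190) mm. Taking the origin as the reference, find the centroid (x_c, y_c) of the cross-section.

web: A = 24 × 200 = 4800.00, centroid at (12.00, 100.00).
bottom flange: A = 140 × 10 = 1400.00, centroid at (94.00, 5.00).
top flange: A = 140 × 10 = 1400.00, centroid at (94.00, 195.00).
ΣA = 7600.00 mm²
ΣAx_c = (4800.00)(12.00) + (1400.00)(94.00) + (1400.00)(94.00) = 320800.00 mm³
ΣAy_c = (4800.00)(100.00) + (1400.00)(5.00) + (1400.00)(195.00) = 760000.00 mm³
x_c = 320800.00 / 7600.00 = 42.21 mm
y_c = 760000.00 / 7600.00 = 100.00 mm

x_c = 42.21 mm, y_c = 100.00 mm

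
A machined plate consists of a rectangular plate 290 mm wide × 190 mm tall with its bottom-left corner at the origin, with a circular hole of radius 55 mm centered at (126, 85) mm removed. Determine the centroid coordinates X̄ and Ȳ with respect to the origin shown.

X̄ = 148.96 mm, Ȳ = 97.08 mm

Part | A | x̄ᵢ | ȳᵢ | A·x̄ᵢ | A·ȳᵢ
plate | 55100.00 | 145.00 | 95.00 | 7989500.00 | 5234500.00
hole | -9503.32 | 126.00 | 85.00 | -1197418.04 | -807782.01
Σ | 45596.68 |  |  | 6792081.96 | 4426717.99
X̄ = 6792081.96 / 45596.68 = 148.96 mm
Ȳ = 4426717.99 / 45596.68 = 97.08 mm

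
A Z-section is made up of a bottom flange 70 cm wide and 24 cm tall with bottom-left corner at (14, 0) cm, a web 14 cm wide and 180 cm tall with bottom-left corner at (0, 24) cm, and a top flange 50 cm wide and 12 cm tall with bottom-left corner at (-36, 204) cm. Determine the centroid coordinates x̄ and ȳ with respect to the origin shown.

x̄ = 19.45 cm, ȳ = 90.30 cm

bottom flange: A = 70 × 24 = 1680.00, centroid at (49.00, 12.00).
web: A = 14 × 180 = 2520.00, centroid at (7.00, 114.00).
top flange: A = 50 × 12 = 600.00, centroid at (-11.00, 210.00).
ΣA = 4800.00 cm²
ΣAx̄ = (1680.00)(49.00) + (2520.00)(7.00) + (600.00)(-11.00) = 93360.00 cm³
ΣAȳ = (1680.00)(12.00) + (2520.00)(114.00) + (600.00)(210.00) = 433440.00 cm³
x̄ = 93360.00 / 4800.00 = 19.45 cm
ȳ = 433440.00 / 4800.00 = 90.30 cm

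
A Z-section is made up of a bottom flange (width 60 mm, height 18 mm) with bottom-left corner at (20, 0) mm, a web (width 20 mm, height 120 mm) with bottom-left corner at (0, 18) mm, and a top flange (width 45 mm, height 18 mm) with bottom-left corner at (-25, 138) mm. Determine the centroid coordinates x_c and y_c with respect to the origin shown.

Part | A | x̄ᵢ | ȳᵢ | A·x̄ᵢ | A·ȳᵢ
bottom flange | 1080.00 | 50.00 | 9.00 | 54000.00 | 9720.00
web | 2400.00 | 10.00 | 78.00 | 24000.00 | 187200.00
top flange | 810.00 | -2.50 | 147.00 | -2025.00 | 119070.00
Σ | 4290.00 |  |  | 75975.00 | 315990.00
x_c = 75975.00 / 4290.00 = 17.71 mm
y_c = 315990.00 / 4290.00 = 73.66 mm

x_c = 17.71 mm, y_c = 73.66 mm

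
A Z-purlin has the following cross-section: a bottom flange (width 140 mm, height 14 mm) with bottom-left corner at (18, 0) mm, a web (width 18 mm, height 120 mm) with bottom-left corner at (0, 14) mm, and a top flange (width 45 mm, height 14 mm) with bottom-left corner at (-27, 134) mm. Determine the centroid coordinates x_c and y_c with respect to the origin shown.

x_c = 39.81 mm, y_c = 55.24 mm

bottom flange: A = 140 × 14 = 1960.00, centroid at (88.00, 7.00).
web: A = 18 × 120 = 2160.00, centroid at (9.00, 74.00).
top flange: A = 45 × 14 = 630.00, centroid at (-4.50, 141.00).
ΣA = 4750.00 mm²
ΣAx_c = (1960.00)(88.00) + (2160.00)(9.00) + (630.00)(-4.50) = 189085.00 mm³
ΣAy_c = (1960.00)(7.00) + (2160.00)(74.00) + (630.00)(141.00) = 262390.00 mm³
x_c = 189085.00 / 4750.00 = 39.81 mm
y_c = 262390.00 / 4750.00 = 55.24 mm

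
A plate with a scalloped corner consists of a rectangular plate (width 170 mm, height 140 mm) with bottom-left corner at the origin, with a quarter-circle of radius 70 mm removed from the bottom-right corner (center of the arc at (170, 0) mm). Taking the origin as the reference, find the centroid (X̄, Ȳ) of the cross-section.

X̄ = 74.33 mm, Ȳ = 77.77 mm

plate: A = 170 × 140 = 23800.00, centroid at (85.00, 70.00).
removed quarter-circle: A = −¼π·70² = -3848.45, centroid at (140.29, 29.71).
ΣA = 19951.55 mm², ΣAX̄ = 1483096.66 mm³, ΣAȲ = 1551666.67 mm³.
X̄ = 1483096.66/19951.55 = 74.33 mm; Ȳ = 1551666.67/19951.55 = 77.77 mm.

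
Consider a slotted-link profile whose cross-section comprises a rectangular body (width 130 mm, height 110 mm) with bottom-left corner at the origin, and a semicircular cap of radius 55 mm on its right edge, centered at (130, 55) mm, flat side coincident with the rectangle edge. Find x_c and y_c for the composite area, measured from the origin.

x_c = 87.03 mm, y_c = 55.00 mm

Part | A | x̄ᵢ | ȳᵢ | A·x̄ᵢ | A·ȳᵢ
rectangular body | 14300.00 | 65.00 | 55.00 | 929500.00 | 786500.00
semicircular end | 4751.66 | 153.34 | 55.00 | 728632.32 | 261341.24
Σ | 19051.66 |  |  | 1658132.32 | 1047841.24
x_c = 1658132.32 / 19051.66 = 87.03 mm
y_c = 1047841.24 / 19051.66 = 55.00 mm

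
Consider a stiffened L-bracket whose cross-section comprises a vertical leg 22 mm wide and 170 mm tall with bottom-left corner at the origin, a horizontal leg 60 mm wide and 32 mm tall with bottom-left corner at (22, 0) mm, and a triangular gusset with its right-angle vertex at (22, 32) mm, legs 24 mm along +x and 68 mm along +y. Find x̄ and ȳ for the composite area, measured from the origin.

vertical leg: A = 22 × 170 = 3740.00, centroid at (11.00, 85.00).
horizontal leg: A = 60 × 32 = 1920.00, centroid at (52.00, 16.00).
gusset: A = ½·24·68 = 816.00, centroid at (30.00, 54.67).
ΣA = 6476.00 mm²
ΣAx̄ = (3740.00)(11.00) + (1920.00)(52.00) + (816.00)(30.00) = 165460.00 mm³
ΣAȳ = (3740.00)(85.00) + (1920.00)(16.00) + (816.00)(54.67) = 393228.00 mm³
x̄ = 165460.00 / 6476.00 = 25.55 mm
ȳ = 393228.00 / 6476.00 = 60.72 mm

x̄ = 25.55 mm, ȳ = 60.72 mm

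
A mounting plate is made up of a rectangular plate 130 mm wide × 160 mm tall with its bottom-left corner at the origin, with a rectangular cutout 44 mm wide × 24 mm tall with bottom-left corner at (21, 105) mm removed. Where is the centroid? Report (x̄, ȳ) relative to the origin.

x̄ = 66.18 mm, ȳ = 78.02 mm

plate: A = 130 × 160 = 20800.00, centroid at (65.00, 80.00).
hole: A = −(44 × 24) = -1056.00, centroid at (43.00, 117.00).
ΣA = 19744.00 mm²
ΣAx̄ = (20800.00)(65.00) + (-1056.00)(43.00) = 1306592.00 mm³
ΣAȳ = (20800.00)(80.00) + (-1056.00)(117.00) = 1540448.00 mm³
x̄ = 1306592.00 / 19744.00 = 66.18 mm
ȳ = 1540448.00 / 19744.00 = 78.02 mm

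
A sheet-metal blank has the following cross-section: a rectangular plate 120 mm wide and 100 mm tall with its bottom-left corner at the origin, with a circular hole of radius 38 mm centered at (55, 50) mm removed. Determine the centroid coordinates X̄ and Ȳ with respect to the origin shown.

X̄ = 63.04 mm, Ȳ = 50.00 mm

plate: A = 120 × 100 = 12000.00, centroid at (60.00, 50.00).
hole: A = −π·38² = -4536.46, centroid at (55.00, 50.00).
ΣA = 7463.54 mm², ΣAX̄ = 470494.71 mm³, ΣAȲ = 373177.01 mm³.
X̄ = 470494.71/7463.54 = 63.04 mm; Ȳ = 373177.01/7463.54 = 50.00 mm.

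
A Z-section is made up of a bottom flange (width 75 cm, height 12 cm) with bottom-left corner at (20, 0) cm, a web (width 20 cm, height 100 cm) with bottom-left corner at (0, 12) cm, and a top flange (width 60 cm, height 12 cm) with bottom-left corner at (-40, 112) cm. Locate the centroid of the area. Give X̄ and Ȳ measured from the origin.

X̄ = 17.83 cm, Ȳ = 59.22 cm

bottom flange: A = 75 × 12 = 900.00, centroid at (57.50, 6.00).
web: A = 20 × 100 = 2000.00, centroid at (10.00, 62.00).
top flange: A = 60 × 12 = 720.00, centroid at (-10.00, 118.00).
ΣA = 3620.00 cm², ΣAX̄ = 64550.00 cm³, ΣAȲ = 214360.00 cm³.
X̄ = 64550.00/3620.00 = 17.83 cm; Ȳ = 214360.00/3620.00 = 59.22 cm.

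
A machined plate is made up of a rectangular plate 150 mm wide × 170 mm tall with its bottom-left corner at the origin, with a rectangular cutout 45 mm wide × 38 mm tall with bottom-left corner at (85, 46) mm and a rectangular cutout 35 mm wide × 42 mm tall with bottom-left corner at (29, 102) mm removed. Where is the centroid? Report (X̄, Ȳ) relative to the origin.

X̄ = 74.39 mm, Ȳ = 84.03 mm

plate: A = 150 × 170 = 25500.00, centroid at (75.00, 85.00).
hole 1: A = −(45 × 38) = -1710.00, centroid at (107.50, 65.00).
hole 2: A = −(35 × 42) = -1470.00, centroid at (46.50, 123.00).
ΣA = 22320.00 mm²
ΣAX̄ = (25500.00)(75.00) + (-1710.00)(107.50) + (-1470.00)(46.50) = 1660320.00 mm³
ΣAȲ = (25500.00)(85.00) + (-1710.00)(65.00) + (-1470.00)(123.00) = 1875540.00 mm³
X̄ = 1660320.00 / 22320.00 = 74.39 mm
Ȳ = 1875540.00 / 22320.00 = 84.03 mm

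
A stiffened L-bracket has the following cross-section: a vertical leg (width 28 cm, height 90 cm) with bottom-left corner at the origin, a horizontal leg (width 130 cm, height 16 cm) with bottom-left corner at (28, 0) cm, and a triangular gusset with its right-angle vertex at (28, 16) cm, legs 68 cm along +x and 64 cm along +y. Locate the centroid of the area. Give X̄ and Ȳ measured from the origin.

vertical leg: A = 28 × 90 = 2520.00, centroid at (14.00, 45.00).
horizontal leg: A = 130 × 16 = 2080.00, centroid at (93.00, 8.00).
gusset: A = ½·68·64 = 2176.00, centroid at (50.67, 37.33).
ΣA = 6776.00 cm²
ΣAX̄ = (2520.00)(14.00) + (2080.00)(93.00) + (2176.00)(50.67) = 338970.67 cm³
ΣAȲ = (2520.00)(45.00) + (2080.00)(8.00) + (2176.00)(37.33) = 211277.33 cm³
X̄ = 338970.67 / 6776.00 = 50.03 cm
Ȳ = 211277.33 / 6776.00 = 31.18 cm

X̄ = 50.03 cm, Ȳ = 31.18 cm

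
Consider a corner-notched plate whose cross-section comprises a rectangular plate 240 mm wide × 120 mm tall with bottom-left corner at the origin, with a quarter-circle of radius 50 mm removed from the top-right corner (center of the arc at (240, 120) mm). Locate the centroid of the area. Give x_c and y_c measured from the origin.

plate: A = 240 × 120 = 28800.00, centroid at (120.00, 60.00).
removed quarter-circle: A = −¼π·50² = -1963.50, centroid at (218.78, 98.78).
ΣA = 26836.50 mm²
ΣAx_c = (28800.00)(120.00) + (-1963.50)(218.78) = 3026427.77 mm³
ΣAy_c = (28800.00)(60.00) + (-1963.50)(98.78) = 1534047.22 mm³
x_c = 3026427.77 / 26836.50 = 112.77 mm
y_c = 1534047.22 / 26836.50 = 57.16 mm

x_c = 112.77 mm, y_c = 57.16 mm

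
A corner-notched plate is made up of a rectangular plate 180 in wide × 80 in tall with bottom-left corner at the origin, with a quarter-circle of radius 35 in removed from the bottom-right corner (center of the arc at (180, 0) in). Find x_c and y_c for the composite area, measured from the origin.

x_c = 84.62 in, y_c = 41.80 in

plate: A = 180 × 80 = 14400.00, centroid at (90.00, 40.00).
removed quarter-circle: A = −¼π·35² = -962.11, centroid at (165.15, 14.85).
ΣA = 13437.89 in², ΣAx_c = 1137111.37 in³, ΣAy_c = 561708.33 in³.
x_c = 1137111.37/13437.89 = 84.62 in; y_c = 561708.33/13437.89 = 41.80 in.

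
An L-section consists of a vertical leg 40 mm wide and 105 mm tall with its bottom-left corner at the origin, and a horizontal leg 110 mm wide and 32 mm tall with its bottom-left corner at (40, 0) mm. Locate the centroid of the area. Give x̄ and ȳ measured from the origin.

Part | A | x̄ᵢ | ȳᵢ | A·x̄ᵢ | A·ȳᵢ
vertical leg | 4200.00 | 20.00 | 52.50 | 84000.00 | 220500.00
horizontal leg | 3520.00 | 95.00 | 16.00 | 334400.00 | 56320.00
Σ | 7720.00 |  |  | 418400.00 | 276820.00
x̄ = 418400.00 / 7720.00 = 54.20 mm
ȳ = 276820.00 / 7720.00 = 35.86 mm

x̄ = 54.20 mm, ȳ = 35.86 mm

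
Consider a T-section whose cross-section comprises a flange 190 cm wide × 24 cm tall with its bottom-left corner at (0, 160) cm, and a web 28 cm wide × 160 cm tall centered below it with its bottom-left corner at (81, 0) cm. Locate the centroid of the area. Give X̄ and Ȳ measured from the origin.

X̄ = 95.00 cm, Ȳ = 126.41 cm

web: A = 28 × 160 = 4480.00, centroid at (95.00, 80.00).
flange: A = 190 × 24 = 4560.00, centroid at (95.00, 172.00).
ΣA = 9040.00 cm²
ΣAX̄ = (4480.00)(95.00) + (4560.00)(95.00) = 858800.00 cm³
ΣAȲ = (4480.00)(80.00) + (4560.00)(172.00) = 1142720.00 cm³
X̄ = 858800.00 / 9040.00 = 95.00 cm
Ȳ = 1142720.00 / 9040.00 = 126.41 cm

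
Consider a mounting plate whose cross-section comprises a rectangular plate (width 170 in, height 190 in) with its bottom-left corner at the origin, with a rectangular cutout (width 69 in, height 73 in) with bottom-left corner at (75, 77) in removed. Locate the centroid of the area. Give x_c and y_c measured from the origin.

plate: A = 170 × 190 = 32300.00, centroid at (85.00, 95.00).
hole: A = −(69 × 73) = -5037.00, centroid at (109.50, 113.50).
ΣA = 27263.00 in²
ΣAx_c = (32300.00)(85.00) + (-5037.00)(109.50) = 2193948.50 in³
ΣAy_c = (32300.00)(95.00) + (-5037.00)(113.50) = 2496800.50 in³
x_c = 2193948.50 / 27263.00 = 80.47 in
y_c = 2496800.50 / 27263.00 = 91.58 in

x_c = 80.47 in, y_c = 91.58 in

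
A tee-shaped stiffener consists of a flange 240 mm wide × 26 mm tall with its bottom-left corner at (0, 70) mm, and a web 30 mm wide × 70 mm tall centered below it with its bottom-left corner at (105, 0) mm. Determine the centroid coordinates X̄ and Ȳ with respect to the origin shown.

X̄ = 120.00 mm, Ȳ = 70.91 mm

web: A = 30 × 70 = 2100.00, centroid at (120.00, 35.00).
flange: A = 240 × 26 = 6240.00, centroid at (120.00, 83.00).
ΣA = 8340.00 mm², ΣAX̄ = 1000800.00 mm³, ΣAȲ = 591420.00 mm³.
X̄ = 1000800.00/8340.00 = 120.00 mm; Ȳ = 591420.00/8340.00 = 70.91 mm.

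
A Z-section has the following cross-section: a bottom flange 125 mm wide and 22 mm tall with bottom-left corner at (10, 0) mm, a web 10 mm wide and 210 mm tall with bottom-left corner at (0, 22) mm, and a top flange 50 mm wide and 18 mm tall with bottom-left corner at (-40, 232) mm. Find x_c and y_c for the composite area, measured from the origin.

x_c = 34.15 mm, y_c = 89.37 mm

bottom flange: A = 125 × 22 = 2750.00, centroid at (72.50, 11.00).
web: A = 10 × 210 = 2100.00, centroid at (5.00, 127.00).
top flange: A = 50 × 18 = 900.00, centroid at (-15.00, 241.00).
ΣA = 5750.00 mm²
ΣAx_c = (2750.00)(72.50) + (2100.00)(5.00) + (900.00)(-15.00) = 196375.00 mm³
ΣAy_c = (2750.00)(11.00) + (2100.00)(127.00) + (900.00)(241.00) = 513850.00 mm³
x_c = 196375.00 / 5750.00 = 34.15 mm
y_c = 513850.00 / 5750.00 = 89.37 mm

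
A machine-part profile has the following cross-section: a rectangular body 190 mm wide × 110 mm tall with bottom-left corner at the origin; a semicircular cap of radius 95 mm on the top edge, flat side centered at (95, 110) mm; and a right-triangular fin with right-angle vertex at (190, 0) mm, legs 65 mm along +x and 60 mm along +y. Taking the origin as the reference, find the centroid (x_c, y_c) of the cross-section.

x_c = 101.14 mm, y_c = 89.65 mm

rectangular body: A = 190 × 110 = 20900.00, centroid at (95.00, 55.00).
semicircular top: A = ½π·95² = 14176.44, centroid at (95.00, 150.32).
triangular fin: A = ½·65·60 = 1950.00, centroid at (211.67, 20.00).
ΣA = 37026.44 mm²
ΣAx_c = (20900.00)(95.00) + (14176.44)(95.00) + (1950.00)(211.67) = 3745011.50 mm³
ΣAy_c = (20900.00)(55.00) + (14176.44)(150.32) + (1950.00)(20.00) = 3319491.39 mm³
x_c = 3745011.50 / 37026.44 = 101.14 mm
y_c = 3319491.39 / 37026.44 = 89.65 mm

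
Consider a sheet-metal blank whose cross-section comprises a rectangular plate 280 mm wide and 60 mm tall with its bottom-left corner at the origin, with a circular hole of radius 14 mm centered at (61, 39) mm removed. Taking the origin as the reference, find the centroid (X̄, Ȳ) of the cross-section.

plate: A = 280 × 60 = 16800.00, centroid at (140.00, 30.00).
hole: A = −π·14² = -615.75, centroid at (61.00, 39.00).
ΣA = 16184.25 mm², ΣAX̄ = 2314439.12 mm³, ΣAȲ = 479985.67 mm³.
X̄ = 2314439.12/16184.25 = 143.01 mm; Ȳ = 479985.67/16184.25 = 29.66 mm.

X̄ = 143.01 mm, Ȳ = 29.66 mm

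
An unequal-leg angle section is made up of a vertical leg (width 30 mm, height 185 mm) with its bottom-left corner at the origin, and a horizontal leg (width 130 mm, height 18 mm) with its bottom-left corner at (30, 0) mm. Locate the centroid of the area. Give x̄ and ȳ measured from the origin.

x̄ = 38.73 mm, ȳ = 67.74 mm

Part | A | x̄ᵢ | ȳᵢ | A·x̄ᵢ | A·ȳᵢ
vertical leg | 5550.00 | 15.00 | 92.50 | 83250.00 | 513375.00
horizontal leg | 2340.00 | 95.00 | 9.00 | 222300.00 | 21060.00
Σ | 7890.00 |  |  | 305550.00 | 534435.00
x̄ = 305550.00 / 7890.00 = 38.73 mm
ȳ = 534435.00 / 7890.00 = 67.74 mm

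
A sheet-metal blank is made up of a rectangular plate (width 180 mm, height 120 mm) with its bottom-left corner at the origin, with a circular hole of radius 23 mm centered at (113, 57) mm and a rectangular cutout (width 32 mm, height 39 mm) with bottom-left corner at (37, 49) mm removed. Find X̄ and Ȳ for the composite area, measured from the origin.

X̄ = 90.43 mm, Ȳ = 59.70 mm

Part | A | x̄ᵢ | ȳᵢ | A·x̄ᵢ | A·ȳᵢ
plate | 21600.00 | 90.00 | 60.00 | 1944000.00 | 1296000.00
hole 1 | -1661.90 | 113.00 | 57.00 | -187794.98 | -94728.44
hole 2 | -1248.00 | 53.00 | 68.50 | -66144.00 | -85488.00
Σ | 18690.10 |  |  | 1690061.02 | 1115783.56
X̄ = 1690061.02 / 18690.10 = 90.43 mm
Ȳ = 1115783.56 / 18690.10 = 59.70 mm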